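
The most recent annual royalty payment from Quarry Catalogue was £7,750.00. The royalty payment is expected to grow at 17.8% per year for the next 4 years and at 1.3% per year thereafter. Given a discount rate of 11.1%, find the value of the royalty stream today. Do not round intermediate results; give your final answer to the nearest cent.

D_1 = 9129.50000
D_2 = 10754.55100
D_3 = 12668.86108
D_4 = 14923.91835
Terminal value at year 4: TV = D_4×(1+g_2)/(r−g_2) = 15117.92929/0.098 = 154264.58458
P_0 = D_1/(1+r)^1 + D_2/(1+r)^2 + D_3/(1+r)^3 + D_4/(1+r)^4 + TV/(1+r)^4
    = 8217.37174 + 8712.92881 + 9238.37096 + 9795.50044 + 101253.48926 = 137217.66121

£137217.66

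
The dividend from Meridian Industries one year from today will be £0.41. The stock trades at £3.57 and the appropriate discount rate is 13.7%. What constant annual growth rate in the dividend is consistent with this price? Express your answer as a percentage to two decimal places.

P = D₁/(r−g) ⇒ g = r − D₁/P = 0.137 − £0.41/£3.57 = 0.022154

2.22%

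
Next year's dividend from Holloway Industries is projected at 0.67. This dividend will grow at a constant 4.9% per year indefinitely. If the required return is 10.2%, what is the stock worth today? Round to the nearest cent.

Growing perpetuity: P = D₁ / (r − g) = 0.6700 / (0.102 − 0.049) = 12.64

12.64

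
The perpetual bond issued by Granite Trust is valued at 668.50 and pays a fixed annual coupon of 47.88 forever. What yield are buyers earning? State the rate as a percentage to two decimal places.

7.16%

P = C/r ⇒ r = C/P = 47.88/668.50 = 0.071623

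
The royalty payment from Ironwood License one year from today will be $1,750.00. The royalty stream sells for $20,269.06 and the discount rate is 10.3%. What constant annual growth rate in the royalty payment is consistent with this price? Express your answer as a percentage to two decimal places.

1.67%

P = D₁/(r−g) ⇒ g = r − D₁/P = 0.103 − $1,750.00/$20,269.06 = 0.016662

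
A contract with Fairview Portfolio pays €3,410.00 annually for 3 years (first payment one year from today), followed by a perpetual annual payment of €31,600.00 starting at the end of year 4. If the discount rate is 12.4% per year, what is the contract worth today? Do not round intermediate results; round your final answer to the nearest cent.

PV of 3-year annuity: €3,410.00 × [1 − (1+0.124)^−3] / 0.124 = 8134.27501
Perpetuity value at year 3: €31,600.00 / 0.124 = 254838.70968
PV of perpetuity: 254838.70968 / (1+0.124)^3 = 179459.50428
Total PV = 8134.27501 + 179459.50428 = 187593.77929

€187593.78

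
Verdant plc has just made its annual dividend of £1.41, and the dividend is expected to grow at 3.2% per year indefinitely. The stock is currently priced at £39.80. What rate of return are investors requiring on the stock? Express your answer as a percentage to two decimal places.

6.86%

D₁ = £1.41 × 1.032 = £1.4551
P = D₁/(r − g) ⇒ r = D₁/P + g = £1.4551/£39.80 + 0.032 = 0.036561 + 0.032 = 0.068561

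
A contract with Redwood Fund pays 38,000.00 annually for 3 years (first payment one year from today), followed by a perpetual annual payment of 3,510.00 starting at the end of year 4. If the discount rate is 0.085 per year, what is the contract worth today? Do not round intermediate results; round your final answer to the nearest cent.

PV of 3-year annuity: 38,000.00 × [1 − (1+0.085)^−3] / 0.085 = 97052.85011
Perpetuity value at year 3: 3,510.00 / 0.085 = 41294.11765
PV of perpetuity: 41294.11765 / (1+0.085)^3 = 32329.49912
Total PV = 97052.85011 + 32329.49912 = 129382.34924

129382.35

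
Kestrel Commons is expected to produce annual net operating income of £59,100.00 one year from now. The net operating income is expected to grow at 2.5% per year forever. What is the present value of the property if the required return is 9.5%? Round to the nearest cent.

Growing perpetuity: P = D₁ / (r − g) = £59,100.0000 / (0.095 − 0.025) = £844,285.71

£844285.71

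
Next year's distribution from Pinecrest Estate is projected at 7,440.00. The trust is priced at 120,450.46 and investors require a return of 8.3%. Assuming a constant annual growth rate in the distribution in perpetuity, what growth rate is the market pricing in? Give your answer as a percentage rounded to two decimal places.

P = D₁/(r−g) ⇒ g = r − D₁/P = 0.083 − 7,440.00/120,450.46 = 0.021232

2.12%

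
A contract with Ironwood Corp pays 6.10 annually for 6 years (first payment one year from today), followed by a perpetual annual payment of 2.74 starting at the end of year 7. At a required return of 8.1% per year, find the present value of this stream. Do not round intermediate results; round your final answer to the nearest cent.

PV of 6-year annuity: 6.10 × [1 − (1+0.081)^−6] / 0.081 = 28.11422
Perpetuity value at year 6: 2.74 / 0.081 = 33.82716
PV of perpetuity: 33.82716 / (1+0.081)^6 = 21.19881
Total PV = 28.11422 + 21.19881 = 49.31303

49.31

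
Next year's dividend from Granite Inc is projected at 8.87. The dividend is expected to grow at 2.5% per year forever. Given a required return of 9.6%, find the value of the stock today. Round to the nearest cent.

Growing perpetuity: P = D₁ / (r − g) = 8.8700 / (0.096 − 0.025) = 124.93

124.93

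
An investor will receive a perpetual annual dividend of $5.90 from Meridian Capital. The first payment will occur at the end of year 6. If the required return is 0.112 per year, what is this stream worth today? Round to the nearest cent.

$30.98

Value at end of year 5: C / r = $5.90 / 0.112 = $52.6786
Discount to today: PV = $52.6786 / (1 + 0.112)^5 = $52.6786 / 1.700294 = $30.98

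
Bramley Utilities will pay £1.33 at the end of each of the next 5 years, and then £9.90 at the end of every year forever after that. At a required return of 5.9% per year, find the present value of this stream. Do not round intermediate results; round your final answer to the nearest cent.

£131.60

PV of 5-year annuity: £1.33 × [1 − (1+0.059)^−5] / 0.059 = 5.61772
Perpetuity value at year 5: £9.90 / 0.059 = 167.79661
PV of perpetuity: 167.79661 / (1+0.059)^5 = 125.98052
Total PV = 5.61772 + 125.98052 = 131.59823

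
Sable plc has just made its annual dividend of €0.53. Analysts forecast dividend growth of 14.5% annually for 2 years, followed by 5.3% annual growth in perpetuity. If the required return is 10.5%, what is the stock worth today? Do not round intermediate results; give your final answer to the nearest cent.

€12.64

D_1 = 0.60685
D_2 = 0.69484
Terminal value at year 2: TV = D_2×(1+g_2)/(r−g_2) = 0.73167/0.052 = 14.07058
P_0 = D_1/(1+r)^1 + D_2/(1+r)^2 + TV/(1+r)^2
    = 0.54919 + 0.56907 + 11.52358 = 12.64183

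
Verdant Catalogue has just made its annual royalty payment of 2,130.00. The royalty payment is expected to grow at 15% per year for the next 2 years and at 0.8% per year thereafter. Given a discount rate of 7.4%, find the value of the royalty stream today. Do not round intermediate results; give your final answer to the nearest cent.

42020.65

D_1 = 2449.50000
D_2 = 2816.92500
Terminal value at year 2: TV = D_2×(1+g_2)/(r−g_2) = 2839.46040/0.066 = 43022.12727
P_0 = D_1/(1+r)^1 + D_2/(1+r)^2 + TV/(1+r)^2
    = 2280.72626 + 2442.11843 + 37297.80877 = 42020.65346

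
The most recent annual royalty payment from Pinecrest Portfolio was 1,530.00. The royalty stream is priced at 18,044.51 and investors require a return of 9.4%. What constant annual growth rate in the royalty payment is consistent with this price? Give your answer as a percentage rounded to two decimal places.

0.85%

P = D₀(1+g)/(r−g) ⇒ P(r−g) = D₀(1+g) ⇒ g(P+D₀) = P·r − D₀
g = (P·r − D₀)/(P + D₀) = (18,044.51×0.094 − 1,530.00) / (18,044.51 + 1,530.00) = 0.008490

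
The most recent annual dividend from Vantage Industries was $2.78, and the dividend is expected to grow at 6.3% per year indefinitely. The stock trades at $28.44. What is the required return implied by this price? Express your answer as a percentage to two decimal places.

16.69%

D₁ = $2.78 × 1.063 = $2.9551
P = D₁/(r − g) ⇒ r = D₁/P + g = $2.9551/$28.44 + 0.063 = 0.103908 + 0.063 = 0.166908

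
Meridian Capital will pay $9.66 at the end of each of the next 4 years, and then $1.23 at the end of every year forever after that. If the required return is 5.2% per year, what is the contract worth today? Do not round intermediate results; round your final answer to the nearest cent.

PV of 4-year annuity: $9.66 × [1 − (1+0.052)^−4] / 0.052 = 34.09534
Perpetuity value at year 4: $1.23 / 0.052 = 23.65385
PV of perpetuity: 23.65385 / (1+0.052)^4 = 19.31251
Total PV = 34.09534 + 19.31251 = 53.40786

$53.41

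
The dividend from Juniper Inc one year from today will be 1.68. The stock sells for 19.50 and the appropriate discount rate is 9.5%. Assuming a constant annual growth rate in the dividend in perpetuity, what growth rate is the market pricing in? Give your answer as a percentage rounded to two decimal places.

P = D₁/(r−g) ⇒ g = r − D₁/P = 0.095 − 1.68/19.50 = 0.008846

0.88%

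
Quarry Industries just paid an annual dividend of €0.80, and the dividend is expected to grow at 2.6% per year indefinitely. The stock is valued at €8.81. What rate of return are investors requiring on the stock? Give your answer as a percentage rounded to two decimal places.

11.92%

D₁ = €0.80 × 1.026 = €0.8208
P = D₁/(r − g) ⇒ r = D₁/P + g = €0.8208/€8.81 + 0.026 = 0.093167 + 0.026 = 0.119167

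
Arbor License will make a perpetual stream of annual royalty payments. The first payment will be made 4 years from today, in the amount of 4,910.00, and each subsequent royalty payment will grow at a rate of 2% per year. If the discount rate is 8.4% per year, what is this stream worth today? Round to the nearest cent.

60230.11

Value at end of year 3: C₁ / (r − g) = 4,910.00 / (0.084 − 0.02) = 76,718.7500
Discount to today: PV = 76,718.7500 / (1 + 0.084)^3 = 76,718.7500 / 1.273761 = 60,230.11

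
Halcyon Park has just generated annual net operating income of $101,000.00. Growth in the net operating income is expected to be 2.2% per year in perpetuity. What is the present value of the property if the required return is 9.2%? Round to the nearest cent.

D₁ = D₀ × (1 + g) = $101,000.00 × 1.022 = $103,222.0000
Growing perpetuity: P = D₁ / (r − g) = $103,222.0000 / (0.092 − 0.022) = $1,474,600.00

$1474600.00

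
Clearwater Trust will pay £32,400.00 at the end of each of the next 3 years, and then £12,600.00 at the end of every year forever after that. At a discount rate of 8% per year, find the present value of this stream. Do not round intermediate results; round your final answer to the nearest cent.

£208526.52

PV of 3-year annuity: £32,400.00 × [1 − (1+0.08)^−3] / 0.08 = 83497.94239
Perpetuity value at year 3: £12,600.00 / 0.08 = 157500.00000
PV of perpetuity: 157500.00000 / (1+0.08)^3 = 125028.57796
Total PV = 83497.94239 + 125028.57796 = 208526.52035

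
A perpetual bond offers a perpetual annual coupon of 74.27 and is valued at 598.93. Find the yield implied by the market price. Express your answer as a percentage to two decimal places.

12.40%

P = C/r ⇒ r = C/P = 74.27/598.93 = 0.124004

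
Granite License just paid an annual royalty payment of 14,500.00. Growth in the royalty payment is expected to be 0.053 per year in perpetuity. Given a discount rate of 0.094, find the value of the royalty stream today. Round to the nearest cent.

D₁ = D₀ × (1 + g) = 14,500.00 × 1.053 = 15,268.5000
Growing perpetuity: P = D₁ / (r − g) = 15,268.5000 / (0.094 − 0.053) = 372,402.44

372402.44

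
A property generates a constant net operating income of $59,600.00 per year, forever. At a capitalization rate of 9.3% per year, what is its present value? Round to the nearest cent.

$640860.22

Level perpetuity: PV = C / r = $59,600.00 / 0.093 = $640,860.22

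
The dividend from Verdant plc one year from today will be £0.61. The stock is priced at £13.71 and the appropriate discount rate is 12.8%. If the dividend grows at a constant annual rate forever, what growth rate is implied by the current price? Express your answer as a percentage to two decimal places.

P = D₁/(r−g) ⇒ g = r − D₁/P = 0.128 − £0.61/£13.71 = 0.083507

8.35%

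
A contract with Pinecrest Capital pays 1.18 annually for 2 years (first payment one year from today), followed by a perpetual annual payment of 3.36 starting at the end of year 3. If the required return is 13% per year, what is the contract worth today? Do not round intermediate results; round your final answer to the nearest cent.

PV of 2-year annuity: 1.18 × [1 − (1+0.13)^−2] / 0.13 = 1.96836
Perpetuity value at year 2: 3.36 / 0.13 = 25.84615
PV of perpetuity: 25.84615 / (1+0.13)^2 = 20.24133
Total PV = 1.96836 + 20.24133 = 22.20969

22.21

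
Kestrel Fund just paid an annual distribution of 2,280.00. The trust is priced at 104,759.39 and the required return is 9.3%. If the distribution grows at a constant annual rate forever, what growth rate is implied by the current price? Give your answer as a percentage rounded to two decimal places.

6.97%

P = D₀(1+g)/(r−g) ⇒ P(r−g) = D₀(1+g) ⇒ g(P+D₀) = P·r − D₀
g = (P·r − D₀)/(P + D₀) = (104,759.39×0.093 − 2,280.00) / (104,759.39 + 2,280.00) = 0.069718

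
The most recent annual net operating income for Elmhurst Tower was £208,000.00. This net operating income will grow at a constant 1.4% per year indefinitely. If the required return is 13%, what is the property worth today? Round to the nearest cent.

£1818206.90

D₁ = D₀ × (1 + g) = £208,000.00 × 1.014 = £210,912.0000
Growing perpetuity: P = D₁ / (r − g) = £210,912.0000 / (0.13 − 0.014) = £1,818,206.90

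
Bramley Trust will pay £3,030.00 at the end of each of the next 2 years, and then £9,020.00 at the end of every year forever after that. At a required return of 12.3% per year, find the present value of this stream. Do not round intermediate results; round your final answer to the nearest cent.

PV of 2-year annuity: £3,030.00 × [1 − (1+0.123)^−2] / 0.123 = 5100.73910
Perpetuity value at year 2: £9,020.00 / 0.123 = 73333.33333
PV of perpetuity: 73333.33333 / (1+0.123)^2 = 58148.95489
Total PV = 5100.73910 + 58148.95489 = 63249.69399

£63249.69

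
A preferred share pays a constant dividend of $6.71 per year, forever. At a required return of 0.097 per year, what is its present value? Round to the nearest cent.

Level perpetuity: PV = C / r = $6.71 / 0.097 = $69.18

$69.18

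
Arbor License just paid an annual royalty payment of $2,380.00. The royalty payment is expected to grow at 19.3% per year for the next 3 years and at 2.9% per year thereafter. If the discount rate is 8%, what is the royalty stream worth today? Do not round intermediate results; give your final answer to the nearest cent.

$73466.08

D_1 = 2839.34000
D_2 = 3387.33262
D_3 = 4041.08782
Terminal value at year 3: TV = D_3×(1+g_2)/(r−g_2) = 4158.27936/0.051 = 81534.88946
P_0 = D_1/(1+r)^1 + D_2/(1+r)^2 + D_3/(1+r)^3 + TV/(1+r)^3
    = 2629.01852 + 2904.09175 + 3207.94580 + 64725.02402 = 73466.08009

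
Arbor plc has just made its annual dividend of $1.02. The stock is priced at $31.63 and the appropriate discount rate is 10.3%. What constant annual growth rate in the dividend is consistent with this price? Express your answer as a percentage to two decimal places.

6.85%

P = D₀(1+g)/(r−g) ⇒ P(r−g) = D₀(1+g) ⇒ g(P+D₀) = P·r − D₀
g = (P·r − D₀)/(P + D₀) = ($31.63×0.103 − $1.02) / ($31.63 + $1.02) = 0.068542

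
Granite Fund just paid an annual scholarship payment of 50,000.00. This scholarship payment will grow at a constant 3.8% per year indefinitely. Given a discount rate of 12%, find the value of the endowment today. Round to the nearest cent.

D₁ = D₀ × (1 + g) = 50,000.00 × 1.038 = 51,900.0000
Growing perpetuity: P = D₁ / (r − g) = 51,900.0000 / (0.12 − 0.038) = 632,926.83

632926.83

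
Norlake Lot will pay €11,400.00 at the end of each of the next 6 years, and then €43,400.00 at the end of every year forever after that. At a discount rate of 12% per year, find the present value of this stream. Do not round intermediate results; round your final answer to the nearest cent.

PV of 6-year annuity: €11,400.00 × [1 − (1+0.12)^−6] / 0.12 = 46870.04349
Perpetuity value at year 6: €43,400.00 / 0.12 = 361666.66667
PV of perpetuity: 361666.66667 / (1+0.12)^6 = 183231.58883
Total PV = 46870.04349 + 183231.58883 = 230101.63231

€230101.63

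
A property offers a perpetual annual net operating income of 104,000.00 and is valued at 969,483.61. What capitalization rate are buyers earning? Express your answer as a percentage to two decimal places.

P = C/r ⇒ r = C/P = 104,000.00/969,483.61 = 0.107274

10.73%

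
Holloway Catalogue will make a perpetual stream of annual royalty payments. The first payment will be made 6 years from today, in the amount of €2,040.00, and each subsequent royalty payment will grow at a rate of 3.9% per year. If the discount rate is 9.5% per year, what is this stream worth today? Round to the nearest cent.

Value at end of year 5: C₁ / (r − g) = €2,040.00 / (0.095 − 0.039) = €36,428.5714
Discount to today: PV = €36,428.5714 / (1 + 0.095)^5 = €36,428.5714 / 1.574239 = €23,140.44

€23140.44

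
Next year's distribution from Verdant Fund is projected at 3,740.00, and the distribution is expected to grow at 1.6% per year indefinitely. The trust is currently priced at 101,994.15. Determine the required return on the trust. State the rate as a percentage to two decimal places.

P = D₁/(r − g) ⇒ r = D₁/P + g = 3,740.0000/101,994.15 + 0.016 = 0.036669 + 0.016 = 0.052669

5.27%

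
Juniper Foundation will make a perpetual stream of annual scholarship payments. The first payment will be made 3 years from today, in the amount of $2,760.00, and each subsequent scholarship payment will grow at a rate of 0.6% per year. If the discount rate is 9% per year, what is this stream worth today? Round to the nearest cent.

Value at end of year 2: C₁ / (r − g) = $2,760.00 / (0.09 − 0.006) = $32,857.1429
Discount to today: PV = $32,857.1429 / (1 + 0.09)^2 = $32,857.1429 / 1.188100 = $27,655.20

$27655.20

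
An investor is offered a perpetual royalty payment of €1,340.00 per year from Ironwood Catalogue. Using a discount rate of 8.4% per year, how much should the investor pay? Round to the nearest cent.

Level perpetuity: PV = C / r = €1,340.00 / 0.084 = €15,952.38

€15952.38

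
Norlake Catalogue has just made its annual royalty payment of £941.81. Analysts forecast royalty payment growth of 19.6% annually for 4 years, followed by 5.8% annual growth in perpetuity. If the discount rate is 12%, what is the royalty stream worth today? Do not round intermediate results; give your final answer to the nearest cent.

£25349.43

D_1 = 1126.40476
D_2 = 1347.18009
D_3 = 1611.22739
D_4 = 1927.02796
Terminal value at year 4: TV = D_4×(1+g_2)/(r−g_2) = 2038.79558/0.062 = 32883.79970
P_0 = D_1/(1+r)^1 + D_2/(1+r)^2 + D_3/(1+r)^3 + D_4/(1+r)^4 + TV/(1+r)^4
    = 1005.71854 + 1073.96372 + 1146.83983 + 1224.66111 + 20898.24920 = 25349.43239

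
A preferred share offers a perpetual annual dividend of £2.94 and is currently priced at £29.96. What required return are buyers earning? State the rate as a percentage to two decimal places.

P = C/r ⇒ r = C/P = £2.94/£29.96 = 0.098131

9.81%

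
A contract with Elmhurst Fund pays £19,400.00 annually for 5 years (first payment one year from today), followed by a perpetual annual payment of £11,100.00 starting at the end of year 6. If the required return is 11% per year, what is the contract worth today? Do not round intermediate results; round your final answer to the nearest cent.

£131585.04

PV of 5-year annuity: £19,400.00 × [1 − (1+0.11)^−5] / 0.11 = 71700.40214
Perpetuity value at year 5: £11,100.00 / 0.11 = 100909.09091
PV of perpetuity: 100909.09091 / (1+0.11)^5 = 59884.63401
Total PV = 71700.40214 + 59884.63401 = 131585.03616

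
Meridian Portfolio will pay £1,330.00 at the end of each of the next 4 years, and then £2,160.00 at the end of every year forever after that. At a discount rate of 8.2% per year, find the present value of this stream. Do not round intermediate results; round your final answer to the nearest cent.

PV of 4-year annuity: £1,330.00 × [1 − (1+0.082)^−4] / 0.082 = 4385.58902
Perpetuity value at year 4: £2,160.00 / 0.082 = 26341.46341
PV of perpetuity: 26341.46341 / (1+0.082)^4 = 19219.00305
Total PV = 4385.58902 + 19219.00305 = 23604.59207

£23604.59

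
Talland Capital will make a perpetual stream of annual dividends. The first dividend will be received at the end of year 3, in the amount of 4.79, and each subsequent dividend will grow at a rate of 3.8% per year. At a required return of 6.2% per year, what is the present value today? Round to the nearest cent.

Value at end of year 2: C₁ / (r − g) = 4.79 / (0.062 − 0.038) = 199.5833
Discount to today: PV = 199.5833 / (1 + 0.062)^2 = 199.5833 / 1.127844 = 176.96

176.96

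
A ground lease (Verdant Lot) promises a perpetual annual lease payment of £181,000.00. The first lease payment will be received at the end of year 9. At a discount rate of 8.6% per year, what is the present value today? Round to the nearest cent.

Value at end of year 8: C / r = £181,000.00 / 0.086 = £2,104,651.1628
Discount to today: PV = £2,104,651.1628 / (1 + 0.086)^8 = £2,104,651.1628 / 1.934811 = £1,087,781.13

£1087781.13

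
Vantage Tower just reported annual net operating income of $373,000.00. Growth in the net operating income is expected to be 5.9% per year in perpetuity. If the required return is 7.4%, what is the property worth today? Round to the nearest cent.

D₁ = D₀ × (1 + g) = $373,000.00 × 1.059 = $395,007.0000
Growing perpetuity: P = D₁ / (r − g) = $395,007.0000 / (0.074 − 0.059) = $26,333,800.00

$26333800.00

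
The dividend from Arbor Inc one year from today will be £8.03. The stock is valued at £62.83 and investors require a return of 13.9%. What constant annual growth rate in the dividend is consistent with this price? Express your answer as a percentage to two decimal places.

1.12%

P = D₁/(r−g) ⇒ g = r − D₁/P = 0.139 − £8.03/£62.83 = 0.011195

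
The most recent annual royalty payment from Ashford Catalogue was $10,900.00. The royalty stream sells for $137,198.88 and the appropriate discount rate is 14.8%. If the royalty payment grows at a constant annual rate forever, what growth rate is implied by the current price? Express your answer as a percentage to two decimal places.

6.35%

P = D₀(1+g)/(r−g) ⇒ P(r−g) = D₀(1+g) ⇒ g(P+D₀) = P·r − D₀
g = (P·r − D₀)/(P + D₀) = ($137,198.88×0.148 − $10,900.00) / ($137,198.88 + $10,900.00) = 0.063508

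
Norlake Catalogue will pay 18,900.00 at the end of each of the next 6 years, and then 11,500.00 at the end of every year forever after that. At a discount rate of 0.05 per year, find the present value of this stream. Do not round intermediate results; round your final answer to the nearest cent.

PV of 6-year annuity: 18,900.00 × [1 − (1+0.05)^−6] / 0.05 = 95930.58007
Perpetuity value at year 6: 11,500.00 / 0.05 = 230000.00000
PV of perpetuity: 230000.00000 / (1+0.05)^6 = 171629.54123
Total PV = 95930.58007 + 171629.54123 = 267560.12130

267560.12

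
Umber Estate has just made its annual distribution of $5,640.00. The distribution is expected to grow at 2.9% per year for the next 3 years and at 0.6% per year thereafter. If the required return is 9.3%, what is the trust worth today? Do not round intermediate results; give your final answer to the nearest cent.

D_1 = 5803.56000
D_2 = 5971.86324
D_3 = 6145.04727
Terminal value at year 3: TV = D_3×(1+g_2)/(r−g_2) = 6181.91756/0.087 = 71056.52365
P_0 = D_1/(1+r)^1 + D_2/(1+r)^2 + D_3/(1+r)^3 + TV/(1+r)^3
    = 5309.75297 + 4998.84338 + 4706.13891 + 54418.11205 = 69432.84731

$69432.85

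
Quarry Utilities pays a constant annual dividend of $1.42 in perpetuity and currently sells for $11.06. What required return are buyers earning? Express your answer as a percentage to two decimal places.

12.84%

P = C/r ⇒ r = C/P = $1.42/$11.06 = 0.128391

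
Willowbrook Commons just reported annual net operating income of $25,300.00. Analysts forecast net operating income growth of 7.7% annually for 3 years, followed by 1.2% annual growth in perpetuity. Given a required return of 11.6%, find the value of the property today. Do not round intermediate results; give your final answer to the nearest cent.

D_1 = 27248.10000
D_2 = 29346.20370
D_3 = 31605.86138
Terminal value at year 3: TV = D_3×(1+g_2)/(r−g_2) = 31985.13172/0.104 = 307549.34348
P_0 = D_1/(1+r)^1 + D_2/(1+r)^2 + D_3/(1+r)^3 + TV/(1+r)^3
    = 24415.86022 + 23562.61779 + 22739.19297 + 221269.83931 = 291987.51029

$291987.51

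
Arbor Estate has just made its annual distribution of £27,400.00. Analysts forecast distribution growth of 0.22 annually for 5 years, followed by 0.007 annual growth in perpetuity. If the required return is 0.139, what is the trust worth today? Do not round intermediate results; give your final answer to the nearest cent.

D_1 = 33428.00000
D_2 = 40782.16000
D_3 = 49754.23520
D_4 = 60700.16694
D_5 = 74054.20367
Terminal value at year 5: TV = D_5×(1+g_2)/(r−g_2) = 74572.58310/0.132 = 564943.81134
P_0 = D_1/(1+r)^1 + D_2/(1+r)^2 + D_3/(1+r)^3 + D_4/(1+r)^4 + D_5/(1+r)^5 + TV/(1+r)^5
    = 29348.55136 + 31435.67398 + 33671.22235 + 36065.75177 + 38630.56818 + 294704.41027 = 463856.17790

£463856.18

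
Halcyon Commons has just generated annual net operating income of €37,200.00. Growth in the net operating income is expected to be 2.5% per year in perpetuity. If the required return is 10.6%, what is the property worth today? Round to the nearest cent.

D₁ = D₀ × (1 + g) = €37,200.00 × 1.025 = €38,130.0000
Growing perpetuity: P = D₁ / (r − g) = €38,130.0000 / (0.106 − 0.025) = €470,740.74

€470740.74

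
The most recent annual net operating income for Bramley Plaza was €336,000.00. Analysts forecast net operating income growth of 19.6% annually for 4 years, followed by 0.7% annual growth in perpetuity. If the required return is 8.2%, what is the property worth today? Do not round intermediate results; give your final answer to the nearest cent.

D_1 = 401856.00000
D_2 = 480619.77600
D_3 = 574821.25210
D_4 = 687486.21751
Terminal value at year 4: TV = D_4×(1+g_2)/(r−g_2) = 692298.62103/0.075 = 9230648.28039
P_0 = D_1/(1+r)^1 + D_2/(1+r)^2 + D_3/(1+r)^3 + D_4/(1+r)^4 + TV/(1+r)^4
    = 371401.10906 + 410532.09467 + 453785.93829 + 501597.02605 + 6734776.06981 = 8472092.23787

€8472092.24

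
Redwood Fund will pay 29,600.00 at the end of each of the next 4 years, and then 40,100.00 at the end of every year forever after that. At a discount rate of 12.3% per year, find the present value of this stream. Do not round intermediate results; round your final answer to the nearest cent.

294324.55

PV of 4-year annuity: 29,600.00 × [1 − (1+0.123)^−4] / 0.123 = 89340.42626
Perpetuity value at year 4: 40,100.00 / 0.123 = 326016.26016
PV of perpetuity: 326016.26016 / (1+0.123)^4 = 204984.12864
Total PV = 89340.42626 + 204984.12864 = 294324.55490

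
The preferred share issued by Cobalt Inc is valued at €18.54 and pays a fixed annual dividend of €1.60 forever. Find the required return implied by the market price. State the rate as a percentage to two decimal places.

P = C/r ⇒ r = C/P = €1.60/€18.54 = 0.086300

8.63%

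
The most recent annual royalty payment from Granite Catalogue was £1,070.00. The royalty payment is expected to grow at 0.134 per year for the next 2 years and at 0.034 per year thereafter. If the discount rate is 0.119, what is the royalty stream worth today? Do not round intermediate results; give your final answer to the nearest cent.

£15550.76

D_1 = 1213.38000
D_2 = 1375.97292
Terminal value at year 2: TV = D_2×(1+g_2)/(r−g_2) = 1422.75600/0.085 = 16738.30587
P_0 = D_1/(1+r)^1 + D_2/(1+r)^2 + TV/(1+r)^2
    = 1084.34316 + 1098.87859 + 13367.53490 = 15550.75666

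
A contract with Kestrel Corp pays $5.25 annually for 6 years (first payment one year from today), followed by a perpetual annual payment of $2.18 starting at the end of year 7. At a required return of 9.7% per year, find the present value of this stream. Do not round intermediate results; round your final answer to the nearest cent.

PV of 6-year annuity: $5.25 × [1 − (1+0.097)^−6] / 0.097 = 23.06755
Perpetuity value at year 6: $2.18 / 0.097 = 22.47423
PV of perpetuity: 22.47423 / (1+0.097)^6 = 12.89570
Total PV = 23.06755 + 12.89570 = 35.96325

$35.96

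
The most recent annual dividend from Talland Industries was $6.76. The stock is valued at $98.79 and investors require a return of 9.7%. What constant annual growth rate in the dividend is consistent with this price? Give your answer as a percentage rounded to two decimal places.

P = D₀(1+g)/(r−g) ⇒ P(r−g) = D₀(1+g) ⇒ g(P+D₀) = P·r − D₀
g = (P·r − D₀)/(P + D₀) = ($98.79×0.097 − $6.76) / ($98.79 + $6.76) = 0.026742

2.67%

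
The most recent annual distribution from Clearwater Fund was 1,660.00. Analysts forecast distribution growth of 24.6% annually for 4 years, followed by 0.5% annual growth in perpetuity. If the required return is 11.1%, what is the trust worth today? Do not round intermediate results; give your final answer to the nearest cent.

D_1 = 2068.36000
D_2 = 2577.17656
D_3 = 3211.16199
D_4 = 4001.10784
Terminal value at year 4: TV = D_4×(1+g_2)/(r−g_2) = 4021.11338/0.106 = 37935.03192
P_0 = D_1/(1+r)^1 + D_2/(1+r)^2 + D_3/(1+r)^3 + D_4/(1+r)^4 + TV/(1+r)^4
    = 1861.71017 + 2087.93058 + 2341.63952 + 2626.17717 + 24899.13260 = 33816.59004

33816.59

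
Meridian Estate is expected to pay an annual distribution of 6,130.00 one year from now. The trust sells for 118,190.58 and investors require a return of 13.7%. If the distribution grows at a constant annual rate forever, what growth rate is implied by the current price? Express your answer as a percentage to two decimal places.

8.51%

P = D₁/(r−g) ⇒ g = r − D₁/P = 0.137 − 6,130.00/118,190.58 = 0.085135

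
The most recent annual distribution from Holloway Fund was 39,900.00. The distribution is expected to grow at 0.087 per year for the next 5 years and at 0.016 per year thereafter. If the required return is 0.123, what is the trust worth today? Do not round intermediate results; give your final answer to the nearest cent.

503022.49

D_1 = 43371.30000
D_2 = 47144.60310
D_3 = 51246.18357
D_4 = 55704.60154
D_5 = 60550.90187
Terminal value at year 5: TV = D_5×(1+g_2)/(r−g_2) = 61519.71630/0.107 = 574950.61967
P_0 = D_1/(1+r)^1 + D_2/(1+r)^2 + D_3/(1+r)^3 + D_4/(1+r)^4 + D_5/(1+r)^5 + TV/(1+r)^5
    = 38620.92609 + 37382.85544 + 36184.47361 + 35024.50829 + 33901.72798 + 321907.99648 = 503022.48789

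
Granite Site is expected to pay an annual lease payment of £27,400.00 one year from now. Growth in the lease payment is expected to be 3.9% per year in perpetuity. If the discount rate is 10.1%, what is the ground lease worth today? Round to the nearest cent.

£441935.48

Growing perpetuity: P = D₁ / (r − g) = £27,400.0000 / (0.101 − 0.039) = £441,935.48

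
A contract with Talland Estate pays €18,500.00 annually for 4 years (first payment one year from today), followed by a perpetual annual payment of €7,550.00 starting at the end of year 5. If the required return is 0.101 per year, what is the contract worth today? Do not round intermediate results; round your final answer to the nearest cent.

€109387.50

PV of 4-year annuity: €18,500.00 × [1 − (1+0.101)^−4] / 0.101 = 58515.79223
Perpetuity value at year 4: €7,550.00 / 0.101 = 74752.47525
PV of perpetuity: 74752.47525 / (1+0.101)^4 = 50871.70598
Total PV = 58515.79223 + 50871.70598 = 109387.49822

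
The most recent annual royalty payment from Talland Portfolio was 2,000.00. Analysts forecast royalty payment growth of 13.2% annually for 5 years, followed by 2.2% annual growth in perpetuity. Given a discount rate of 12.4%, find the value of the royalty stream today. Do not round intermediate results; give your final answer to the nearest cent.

30978.14

D_1 = 2264.00000
D_2 = 2562.84800
D_3 = 2901.14394
D_4 = 3284.09494
D_5 = 3717.59547
Terminal value at year 5: TV = D_5×(1+g_2)/(r−g_2) = 3799.38257/0.102 = 37248.84870
P_0 = D_1/(1+r)^1 + D_2/(1+r)^2 + D_3/(1+r)^3 + D_4/(1+r)^4 + D_5/(1+r)^5 + TV/(1+r)^5
    = 2014.23488 + 2028.57107 + 2043.00929 + 2057.55029 + 2072.19477 + 20762.57899 = 30978.13929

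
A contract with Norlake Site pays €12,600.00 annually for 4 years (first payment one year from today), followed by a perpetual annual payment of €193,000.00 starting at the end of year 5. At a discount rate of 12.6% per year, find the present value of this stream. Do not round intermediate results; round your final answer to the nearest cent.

€990660.98

PV of 4-year annuity: €12,600.00 × [1 − (1+0.126)^−4] / 0.126 = 37791.97149
Perpetuity value at year 4: €193,000.00 / 0.126 = 1531746.03175
PV of perpetuity: 1531746.03175 / (1+0.126)^4 = 952869.00811
Total PV = 37791.97149 + 952869.00811 = 990660.97960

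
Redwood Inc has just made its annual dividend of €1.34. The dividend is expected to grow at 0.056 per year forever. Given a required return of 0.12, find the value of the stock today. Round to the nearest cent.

D₁ = D₀ × (1 + g) = €1.34 × 1.056 = €1.4150
Growing perpetuity: P = D₁ / (r − g) = €1.4150 / (0.12 − 0.056) = €22.11

€22.11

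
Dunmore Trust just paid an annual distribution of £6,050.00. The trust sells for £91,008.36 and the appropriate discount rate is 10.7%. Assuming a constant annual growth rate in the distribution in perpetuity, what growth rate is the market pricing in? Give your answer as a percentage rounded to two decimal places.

3.80%

P = D₀(1+g)/(r−g) ⇒ P(r−g) = D₀(1+g) ⇒ g(P+D₀) = P·r − D₀
g = (P·r − D₀)/(P + D₀) = (£91,008.36×0.107 − £6,050.00) / (£91,008.36 + £6,050.00) = 0.037997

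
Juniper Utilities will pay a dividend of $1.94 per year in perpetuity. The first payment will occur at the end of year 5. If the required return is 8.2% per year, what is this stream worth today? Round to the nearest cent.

Value at end of year 4: C / r = $1.94 / 0.082 = $23.6585
Discount to today: PV = $23.6585 / (1 + 0.082)^4 = $23.6585 / 1.370595 = $17.26

$17.26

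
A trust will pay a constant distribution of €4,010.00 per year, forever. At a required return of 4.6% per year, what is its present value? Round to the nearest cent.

€87173.91

Level perpetuity: PV = C / r = €4,010.00 / 0.046 = €87,173.91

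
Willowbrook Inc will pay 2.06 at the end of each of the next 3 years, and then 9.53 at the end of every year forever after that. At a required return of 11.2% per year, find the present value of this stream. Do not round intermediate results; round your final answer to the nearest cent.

PV of 3-year annuity: 2.06 × [1 − (1+0.112)^−3] / 0.112 = 5.01659
Perpetuity value at year 3: 9.53 / 0.112 = 85.08929
PV of perpetuity: 85.08929 / (1+0.112)^3 = 61.88145
Total PV = 5.01659 + 61.88145 = 66.89805

66.90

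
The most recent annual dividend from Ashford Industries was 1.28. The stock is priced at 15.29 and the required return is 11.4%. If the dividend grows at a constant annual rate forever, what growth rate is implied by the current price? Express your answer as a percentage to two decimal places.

P = D₀(1+g)/(r−g) ⇒ P(r−g) = D₀(1+g) ⇒ g(P+D₀) = P·r − D₀
g = (P·r − D₀)/(P + D₀) = (15.29×0.114 − 1.28) / (15.29 + 1.28) = 0.027946

2.79%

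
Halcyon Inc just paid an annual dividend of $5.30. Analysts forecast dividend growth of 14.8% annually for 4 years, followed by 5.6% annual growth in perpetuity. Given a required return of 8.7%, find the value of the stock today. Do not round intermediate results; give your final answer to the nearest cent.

D_1 = 6.08440
D_2 = 6.98489
D_3 = 8.01866
D_4 = 9.20542
Terminal value at year 4: TV = D_4×(1+g_2)/(r−g_2) = 9.72092/0.031 = 313.57804
P_0 = D_1/(1+r)^1 + D_2/(1+r)^2 + D_3/(1+r)^3 + D_4/(1+r)^4 + TV/(1+r)^4
    = 5.59742 + 5.91154 + 6.24328 + 6.59364 + 224.60916 = 248.95505

$248.96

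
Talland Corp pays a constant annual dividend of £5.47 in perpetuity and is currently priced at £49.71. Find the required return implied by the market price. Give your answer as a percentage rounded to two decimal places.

11.00%

P = C/r ⇒ r = C/P = £5.47/£49.71 = 0.110038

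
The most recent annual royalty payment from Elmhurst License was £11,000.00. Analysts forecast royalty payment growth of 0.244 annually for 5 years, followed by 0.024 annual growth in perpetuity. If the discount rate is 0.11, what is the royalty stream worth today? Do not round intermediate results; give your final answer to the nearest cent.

D_1 = 13684.00000
D_2 = 17022.89600
D_3 = 21176.48262
D_4 = 26343.54438
D_5 = 32771.36921
Terminal value at year 5: TV = D_5×(1+g_2)/(r−g_2) = 33557.88208/0.086 = 390207.93111
P_0 = D_1/(1+r)^1 + D_2/(1+r)^2 + D_3/(1+r)^3 + D_4/(1+r)^4 + D_5/(1+r)^5 + TV/(1+r)^5
    = 12327.92793 + 13816.16427 + 15484.06158 + 17353.30865 + 19448.21258 + 231569.41493 = 309999.08995

£309999.09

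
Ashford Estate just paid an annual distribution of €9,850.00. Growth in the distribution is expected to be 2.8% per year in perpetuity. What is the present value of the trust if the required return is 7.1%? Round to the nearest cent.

D₁ = D₀ × (1 + g) = €9,850.00 × 1.028 = €10,125.8000
Growing perpetuity: P = D₁ / (r − g) = €10,125.8000 / (0.071 − 0.028) = €235,483.72

€235483.72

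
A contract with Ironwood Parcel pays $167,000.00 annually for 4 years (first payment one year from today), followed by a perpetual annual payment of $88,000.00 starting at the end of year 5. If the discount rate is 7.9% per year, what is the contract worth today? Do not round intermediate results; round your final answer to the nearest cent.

PV of 4-year annuity: $167,000.00 × [1 − (1+0.079)^−4] / 0.079 = 554358.61610
Perpetuity value at year 4: $88,000.00 / 0.079 = 1113924.05063
PV of perpetuity: 1113924.05063 / (1+0.079)^4 = 821806.93556
Total PV = 554358.61610 + 821806.93556 = 1376165.55166

$1376165.55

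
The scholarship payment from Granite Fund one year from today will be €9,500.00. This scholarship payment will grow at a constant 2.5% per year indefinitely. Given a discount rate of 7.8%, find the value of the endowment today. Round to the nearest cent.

Growing perpetuity: P = D₁ / (r − g) = €9,500.0000 / (0.078 − 0.025) = €179,245.28

€179245.28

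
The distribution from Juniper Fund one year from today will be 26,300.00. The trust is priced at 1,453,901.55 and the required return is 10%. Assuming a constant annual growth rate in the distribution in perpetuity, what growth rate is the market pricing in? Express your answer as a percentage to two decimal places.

P = D₁/(r−g) ⇒ g = r − D₁/P = 0.1 − 26,300.00/1,453,901.55 = 0.081911

8.19%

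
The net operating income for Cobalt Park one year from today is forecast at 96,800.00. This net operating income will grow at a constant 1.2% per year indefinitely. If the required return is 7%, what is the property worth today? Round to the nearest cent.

Growing perpetuity: P = D₁ / (r − g) = 96,800.0000 / (0.07 − 0.012) = 1,668,965.52

1668965.52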